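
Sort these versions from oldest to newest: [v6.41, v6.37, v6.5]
[v6.5, v6.37, v6.41]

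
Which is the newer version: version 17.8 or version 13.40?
version 17.8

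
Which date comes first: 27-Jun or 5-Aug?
27-Jun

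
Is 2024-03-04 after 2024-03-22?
No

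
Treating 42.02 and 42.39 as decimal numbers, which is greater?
42.39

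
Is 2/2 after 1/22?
Yes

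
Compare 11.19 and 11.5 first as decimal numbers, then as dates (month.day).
As decimals: 11.19 < 11.5. As dates: 11/19 is later than 11/5 (day 19 > day 5).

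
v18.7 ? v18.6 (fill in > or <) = >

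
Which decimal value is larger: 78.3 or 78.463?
78.463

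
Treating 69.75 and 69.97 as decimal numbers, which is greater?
69.97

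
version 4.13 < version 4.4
False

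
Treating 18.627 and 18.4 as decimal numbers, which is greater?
18.627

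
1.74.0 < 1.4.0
False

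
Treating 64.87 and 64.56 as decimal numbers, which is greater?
64.87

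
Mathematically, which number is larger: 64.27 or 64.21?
64.27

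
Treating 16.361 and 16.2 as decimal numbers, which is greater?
16.361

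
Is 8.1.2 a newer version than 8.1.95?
No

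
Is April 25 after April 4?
Yes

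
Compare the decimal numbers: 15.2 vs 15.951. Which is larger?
15.951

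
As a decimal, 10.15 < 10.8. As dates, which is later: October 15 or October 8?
October 15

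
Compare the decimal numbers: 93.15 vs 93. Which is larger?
93.15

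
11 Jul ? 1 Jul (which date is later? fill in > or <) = >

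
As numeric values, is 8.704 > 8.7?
True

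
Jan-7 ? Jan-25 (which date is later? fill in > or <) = <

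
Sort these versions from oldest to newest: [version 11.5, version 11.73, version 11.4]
[version 11.4, version 11.5, version 11.73]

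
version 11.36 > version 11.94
False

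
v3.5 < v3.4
False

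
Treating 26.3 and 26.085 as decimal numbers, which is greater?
26.3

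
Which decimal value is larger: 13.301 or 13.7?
13.7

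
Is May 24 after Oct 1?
No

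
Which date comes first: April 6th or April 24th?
April 6th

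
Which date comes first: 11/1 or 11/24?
11/1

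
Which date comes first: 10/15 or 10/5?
10/5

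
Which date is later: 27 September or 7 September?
27 September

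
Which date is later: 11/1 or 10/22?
11/1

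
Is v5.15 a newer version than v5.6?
Yes. Version numbers are compared segment by segment as integers, not as decimals: minor version 15 > 6, so v5.15 > v5.6 (even though the decimal 5.15 < 5.6).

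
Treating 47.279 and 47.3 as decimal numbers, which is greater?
47.3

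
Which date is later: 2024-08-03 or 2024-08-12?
2024-08-12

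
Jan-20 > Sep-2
False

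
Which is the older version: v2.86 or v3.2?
v2.86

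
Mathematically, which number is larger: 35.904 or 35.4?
35.904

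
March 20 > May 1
False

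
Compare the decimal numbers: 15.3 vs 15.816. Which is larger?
15.816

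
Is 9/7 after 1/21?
Yes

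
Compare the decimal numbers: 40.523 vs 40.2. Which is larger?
40.523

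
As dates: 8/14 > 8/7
True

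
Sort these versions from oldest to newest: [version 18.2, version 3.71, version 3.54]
[version 3.54, version 3.71, version 18.2]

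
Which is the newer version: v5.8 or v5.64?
v5.64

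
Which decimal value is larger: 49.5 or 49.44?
49.5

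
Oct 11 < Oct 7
False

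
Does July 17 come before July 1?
No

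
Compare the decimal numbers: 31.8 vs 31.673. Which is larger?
31.8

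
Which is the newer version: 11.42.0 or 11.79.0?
11.79.0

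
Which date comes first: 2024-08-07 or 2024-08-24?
2024-08-07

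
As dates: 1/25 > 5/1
False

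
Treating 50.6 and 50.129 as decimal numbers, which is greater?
50.6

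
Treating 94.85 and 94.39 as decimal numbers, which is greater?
94.85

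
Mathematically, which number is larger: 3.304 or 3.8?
3.8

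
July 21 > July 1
True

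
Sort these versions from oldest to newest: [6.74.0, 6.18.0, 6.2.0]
[6.2.0, 6.18.0, 6.74.0]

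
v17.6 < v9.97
False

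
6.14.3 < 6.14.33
True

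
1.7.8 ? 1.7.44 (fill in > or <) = <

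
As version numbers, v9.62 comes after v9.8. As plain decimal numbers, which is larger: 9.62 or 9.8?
9.8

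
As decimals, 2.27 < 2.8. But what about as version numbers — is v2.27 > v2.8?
True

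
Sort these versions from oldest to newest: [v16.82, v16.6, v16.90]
[v16.6, v16.82, v16.90]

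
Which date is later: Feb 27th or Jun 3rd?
Jun 3rd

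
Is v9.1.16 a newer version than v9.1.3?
Yes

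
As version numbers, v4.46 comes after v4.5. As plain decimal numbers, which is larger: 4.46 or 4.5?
4.5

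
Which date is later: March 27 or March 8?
March 27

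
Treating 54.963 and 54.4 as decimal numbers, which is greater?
54.963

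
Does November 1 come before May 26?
No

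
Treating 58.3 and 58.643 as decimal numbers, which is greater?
58.643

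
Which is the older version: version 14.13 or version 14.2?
version 14.2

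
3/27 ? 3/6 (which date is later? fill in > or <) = >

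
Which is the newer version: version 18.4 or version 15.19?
version 18.4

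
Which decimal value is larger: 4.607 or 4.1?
4.607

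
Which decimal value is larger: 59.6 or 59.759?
59.759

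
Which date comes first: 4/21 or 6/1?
4/21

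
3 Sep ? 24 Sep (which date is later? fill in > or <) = <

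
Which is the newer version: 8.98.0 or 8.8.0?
8.98.0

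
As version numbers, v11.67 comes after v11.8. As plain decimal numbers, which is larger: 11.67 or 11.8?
11.8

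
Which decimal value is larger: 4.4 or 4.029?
4.4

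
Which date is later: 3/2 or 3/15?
3/15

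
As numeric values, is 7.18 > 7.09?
True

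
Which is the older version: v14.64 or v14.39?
v14.39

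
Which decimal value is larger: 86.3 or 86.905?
86.905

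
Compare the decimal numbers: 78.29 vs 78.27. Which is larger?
78.29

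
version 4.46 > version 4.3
True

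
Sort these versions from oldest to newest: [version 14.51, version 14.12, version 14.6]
[version 14.6, version 14.12, version 14.51]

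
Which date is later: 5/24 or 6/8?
6/8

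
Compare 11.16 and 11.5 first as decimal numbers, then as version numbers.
As decimals: 11.16 < 11.5. As versions: v11.16 > v11.5 (minor version 16 > 5).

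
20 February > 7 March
False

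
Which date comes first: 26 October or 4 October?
4 October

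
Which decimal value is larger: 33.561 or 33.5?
33.561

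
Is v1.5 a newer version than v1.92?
No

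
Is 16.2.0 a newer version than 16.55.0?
No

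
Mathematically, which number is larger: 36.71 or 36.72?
36.72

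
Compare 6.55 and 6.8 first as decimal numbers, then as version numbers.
As decimals: 6.55 < 6.8. As versions: v6.55 > v6.8 (minor version 55 > 8).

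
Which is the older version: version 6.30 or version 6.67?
version 6.30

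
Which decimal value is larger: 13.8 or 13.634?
13.8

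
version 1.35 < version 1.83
True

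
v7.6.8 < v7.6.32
True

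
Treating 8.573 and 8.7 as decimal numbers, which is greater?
8.7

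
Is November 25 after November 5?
Yes. Day 25 comes after day 5 in November — this is a date comparison, not a decimal one (the decimal 11.25 would be smaller than 11.5).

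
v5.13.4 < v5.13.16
True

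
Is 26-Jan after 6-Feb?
No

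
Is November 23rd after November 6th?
Yes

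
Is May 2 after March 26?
Yes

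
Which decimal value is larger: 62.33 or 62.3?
62.33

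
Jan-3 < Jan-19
True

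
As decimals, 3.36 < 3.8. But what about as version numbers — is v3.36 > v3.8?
True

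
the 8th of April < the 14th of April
True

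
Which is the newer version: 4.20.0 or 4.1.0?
4.20.0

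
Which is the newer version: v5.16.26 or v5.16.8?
v5.16.26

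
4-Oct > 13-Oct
False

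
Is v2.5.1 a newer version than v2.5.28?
No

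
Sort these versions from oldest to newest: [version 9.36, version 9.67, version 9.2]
[version 9.2, version 9.36, version 9.67]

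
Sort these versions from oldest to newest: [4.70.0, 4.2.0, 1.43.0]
[1.43.0, 4.2.0, 4.70.0]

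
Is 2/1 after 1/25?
Yes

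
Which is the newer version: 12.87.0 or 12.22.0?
12.87.0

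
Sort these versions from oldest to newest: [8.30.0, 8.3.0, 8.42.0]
[8.3.0, 8.30.0, 8.42.0]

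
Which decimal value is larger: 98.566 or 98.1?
98.566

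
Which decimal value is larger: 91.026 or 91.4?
91.4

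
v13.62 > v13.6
True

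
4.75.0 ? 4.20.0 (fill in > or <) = >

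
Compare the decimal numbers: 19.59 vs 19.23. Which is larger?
19.59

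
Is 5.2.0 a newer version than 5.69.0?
No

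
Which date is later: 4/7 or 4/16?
4/16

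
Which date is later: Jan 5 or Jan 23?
Jan 23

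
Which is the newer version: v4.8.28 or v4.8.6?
v4.8.28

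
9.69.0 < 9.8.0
False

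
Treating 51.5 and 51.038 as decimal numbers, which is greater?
51.5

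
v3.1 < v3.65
True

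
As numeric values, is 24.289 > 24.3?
False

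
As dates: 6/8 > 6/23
False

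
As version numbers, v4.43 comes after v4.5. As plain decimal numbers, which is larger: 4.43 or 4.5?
4.5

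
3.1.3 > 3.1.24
False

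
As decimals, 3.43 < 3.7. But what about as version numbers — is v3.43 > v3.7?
True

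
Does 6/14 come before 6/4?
No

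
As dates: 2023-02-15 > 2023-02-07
True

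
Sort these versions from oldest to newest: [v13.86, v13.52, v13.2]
[v13.2, v13.52, v13.86]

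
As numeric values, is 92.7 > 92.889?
False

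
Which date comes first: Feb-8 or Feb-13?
Feb-8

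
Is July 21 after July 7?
Yes. Day 21 comes after day 7 in July — this is a date comparison, not a decimal one (the decimal 7.21 would be smaller than 7.7).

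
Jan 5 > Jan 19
False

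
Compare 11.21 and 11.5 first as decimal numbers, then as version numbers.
As decimals: 11.21 < 11.5. As versions: v11.21 > v11.5 (minor version 21 > 5).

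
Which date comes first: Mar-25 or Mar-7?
Mar-7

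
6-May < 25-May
True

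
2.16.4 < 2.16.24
True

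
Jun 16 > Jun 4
True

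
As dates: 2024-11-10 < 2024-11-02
False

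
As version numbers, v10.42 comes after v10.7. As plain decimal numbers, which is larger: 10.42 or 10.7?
10.7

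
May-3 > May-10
False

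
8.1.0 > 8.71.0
False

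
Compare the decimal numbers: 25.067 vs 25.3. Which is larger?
25.3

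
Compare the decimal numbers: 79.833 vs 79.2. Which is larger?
79.833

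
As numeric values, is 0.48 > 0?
True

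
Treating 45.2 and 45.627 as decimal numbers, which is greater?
45.627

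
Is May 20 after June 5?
No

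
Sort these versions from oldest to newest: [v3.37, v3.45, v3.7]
[v3.7, v3.37, v3.45]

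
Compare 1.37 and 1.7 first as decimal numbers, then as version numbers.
As decimals: 1.37 < 1.7. As versions: v1.37 > v1.7 (minor version 37 > 7).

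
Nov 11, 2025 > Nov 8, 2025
True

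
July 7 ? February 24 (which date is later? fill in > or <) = >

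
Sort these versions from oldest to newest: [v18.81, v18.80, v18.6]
[v18.6, v18.80, v18.81]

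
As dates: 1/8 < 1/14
True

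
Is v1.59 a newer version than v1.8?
Yes. Version numbers are compared segment by segment as integers, not as decimals: minor version 59 > 8, so v1.59 > v1.8 (even though the decimal 1.59 < 1.8).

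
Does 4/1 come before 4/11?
Yes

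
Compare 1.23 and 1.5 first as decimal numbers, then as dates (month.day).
As decimals: 1.23 < 1.5. As dates: 1/23 is later than 1/5 (day 23 > day 5).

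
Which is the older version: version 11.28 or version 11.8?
version 11.8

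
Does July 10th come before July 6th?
No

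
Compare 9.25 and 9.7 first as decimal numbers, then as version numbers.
As decimals: 9.25 < 9.7. As versions: v9.25 > v9.7 (minor version 25 > 7).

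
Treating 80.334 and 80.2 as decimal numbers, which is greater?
80.334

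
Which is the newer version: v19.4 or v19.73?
v19.73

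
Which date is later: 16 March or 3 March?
16 March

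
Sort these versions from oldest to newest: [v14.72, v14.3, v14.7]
[v14.3, v14.7, v14.72]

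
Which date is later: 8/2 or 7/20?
8/2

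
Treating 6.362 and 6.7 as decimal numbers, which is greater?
6.7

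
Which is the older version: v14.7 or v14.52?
v14.7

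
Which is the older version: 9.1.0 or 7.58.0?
7.58.0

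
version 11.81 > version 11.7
True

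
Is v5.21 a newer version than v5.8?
Yes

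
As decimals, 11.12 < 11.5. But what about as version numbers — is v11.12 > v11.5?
True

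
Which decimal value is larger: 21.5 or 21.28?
21.5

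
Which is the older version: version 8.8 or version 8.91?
version 8.8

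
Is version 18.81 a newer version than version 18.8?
Yes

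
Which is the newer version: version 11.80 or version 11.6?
version 11.80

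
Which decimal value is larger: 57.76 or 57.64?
57.76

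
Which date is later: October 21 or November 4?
November 4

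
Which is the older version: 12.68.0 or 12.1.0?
12.1.0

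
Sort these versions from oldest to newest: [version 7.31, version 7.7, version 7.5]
[version 7.5, version 7.7, version 7.31]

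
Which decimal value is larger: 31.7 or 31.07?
31.7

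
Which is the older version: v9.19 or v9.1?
v9.1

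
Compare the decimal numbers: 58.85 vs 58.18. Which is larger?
58.85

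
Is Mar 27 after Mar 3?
Yes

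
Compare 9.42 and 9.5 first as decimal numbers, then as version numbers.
As decimals: 9.42 < 9.5. As versions: v9.42 > v9.5 (minor version 42 > 5).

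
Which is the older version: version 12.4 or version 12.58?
version 12.4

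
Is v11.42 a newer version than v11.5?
Yes. Version numbers are compared segment by segment as integers, not as decimals: minor version 42 > 5, so v11.42 > v11.5 (even though the decimal 11.42 < 11.5).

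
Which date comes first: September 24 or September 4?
September 4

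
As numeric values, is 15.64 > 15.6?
True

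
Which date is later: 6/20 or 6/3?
6/20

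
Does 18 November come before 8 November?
No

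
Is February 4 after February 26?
No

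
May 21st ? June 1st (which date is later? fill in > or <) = <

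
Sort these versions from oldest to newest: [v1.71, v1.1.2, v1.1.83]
[v1.1.2, v1.1.83, v1.71]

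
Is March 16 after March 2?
Yes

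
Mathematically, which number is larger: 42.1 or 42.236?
42.236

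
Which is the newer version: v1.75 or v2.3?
v2.3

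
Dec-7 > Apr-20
True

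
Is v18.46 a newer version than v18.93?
No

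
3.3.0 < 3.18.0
True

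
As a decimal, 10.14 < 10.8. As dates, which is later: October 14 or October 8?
October 14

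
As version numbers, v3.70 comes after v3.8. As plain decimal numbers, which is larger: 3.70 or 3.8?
3.8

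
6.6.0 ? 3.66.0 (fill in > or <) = >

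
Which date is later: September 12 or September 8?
September 12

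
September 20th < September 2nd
False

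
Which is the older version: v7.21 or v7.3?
v7.3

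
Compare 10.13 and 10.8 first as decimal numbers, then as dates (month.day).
As decimals: 10.13 < 10.8. As dates: 10/13 is later than 10/8 (day 13 > day 8).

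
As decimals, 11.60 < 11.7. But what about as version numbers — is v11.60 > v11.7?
True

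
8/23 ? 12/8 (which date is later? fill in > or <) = <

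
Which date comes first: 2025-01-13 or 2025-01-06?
2025-01-06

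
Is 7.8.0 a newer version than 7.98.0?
No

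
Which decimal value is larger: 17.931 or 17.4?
17.931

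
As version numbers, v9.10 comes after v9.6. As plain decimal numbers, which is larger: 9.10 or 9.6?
9.6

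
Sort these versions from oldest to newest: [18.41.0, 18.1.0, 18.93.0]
[18.1.0, 18.41.0, 18.93.0]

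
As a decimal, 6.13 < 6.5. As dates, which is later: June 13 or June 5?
June 13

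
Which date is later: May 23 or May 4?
May 23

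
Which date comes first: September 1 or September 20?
September 1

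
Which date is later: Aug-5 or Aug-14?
Aug-14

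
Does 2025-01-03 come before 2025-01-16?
Yes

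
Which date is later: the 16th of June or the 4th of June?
the 16th of June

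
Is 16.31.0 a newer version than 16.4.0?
Yes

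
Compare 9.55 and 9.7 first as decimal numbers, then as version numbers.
As decimals: 9.55 < 9.7. As versions: v9.55 > v9.7 (minor version 55 > 7).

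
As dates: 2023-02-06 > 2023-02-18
False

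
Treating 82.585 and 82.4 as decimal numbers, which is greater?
82.585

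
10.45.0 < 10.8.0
False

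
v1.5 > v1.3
True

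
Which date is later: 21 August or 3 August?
21 August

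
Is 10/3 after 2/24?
Yes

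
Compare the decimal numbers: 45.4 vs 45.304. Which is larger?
45.4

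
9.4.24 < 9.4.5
False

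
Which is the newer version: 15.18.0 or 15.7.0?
15.18.0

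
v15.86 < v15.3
False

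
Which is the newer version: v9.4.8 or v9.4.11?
v9.4.11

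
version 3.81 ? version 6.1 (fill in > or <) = <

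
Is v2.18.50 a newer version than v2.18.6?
Yes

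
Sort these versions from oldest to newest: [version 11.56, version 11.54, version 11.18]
[version 11.18, version 11.54, version 11.56]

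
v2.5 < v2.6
True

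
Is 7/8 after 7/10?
No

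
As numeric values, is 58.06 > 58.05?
True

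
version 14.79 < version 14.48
False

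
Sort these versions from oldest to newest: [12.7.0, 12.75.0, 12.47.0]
[12.7.0, 12.47.0, 12.75.0]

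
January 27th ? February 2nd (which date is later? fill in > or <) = <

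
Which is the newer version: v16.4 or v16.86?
v16.86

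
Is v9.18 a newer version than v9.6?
Yes. Version numbers are compared segment by segment as integers, not as decimals: minor version 18 > 6, so v9.18 > v9.6 (even though the decimal 9.18 < 9.6).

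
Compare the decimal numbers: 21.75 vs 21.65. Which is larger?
21.75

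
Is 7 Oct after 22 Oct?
No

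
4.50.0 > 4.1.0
True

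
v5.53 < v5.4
False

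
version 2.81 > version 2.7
True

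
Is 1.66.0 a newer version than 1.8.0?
Yes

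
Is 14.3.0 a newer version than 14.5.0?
No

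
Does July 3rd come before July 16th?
Yes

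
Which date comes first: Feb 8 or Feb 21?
Feb 8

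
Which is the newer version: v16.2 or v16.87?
v16.87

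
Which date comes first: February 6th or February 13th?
February 6th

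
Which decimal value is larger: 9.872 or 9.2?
9.872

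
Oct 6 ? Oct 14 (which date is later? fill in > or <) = <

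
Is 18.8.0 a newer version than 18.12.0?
No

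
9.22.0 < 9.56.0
True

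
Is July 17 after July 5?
Yes. Day 17 comes after day 5 in July — this is a date comparison, not a decimal one (the decimal 7.17 would be smaller than 7.5).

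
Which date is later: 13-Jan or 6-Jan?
13-Jan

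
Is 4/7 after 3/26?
Yes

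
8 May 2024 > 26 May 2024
False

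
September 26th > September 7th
True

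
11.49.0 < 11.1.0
False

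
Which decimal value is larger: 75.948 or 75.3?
75.948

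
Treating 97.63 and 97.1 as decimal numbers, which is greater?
97.63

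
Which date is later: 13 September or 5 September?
13 September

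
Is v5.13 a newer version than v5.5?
Yes. Version numbers are compared segment by segment as integers, not as decimals: minor version 13 > 5, so v5.13 > v5.5 (even though the decimal 5.13 < 5.5).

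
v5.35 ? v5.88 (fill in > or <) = <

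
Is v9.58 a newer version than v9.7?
Yes. Version numbers are compared segment by segment as integers, not as decimals: minor version 58 > 7, so v9.58 > v9.7 (even though the decimal 9.58 < 9.7).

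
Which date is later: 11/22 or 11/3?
11/22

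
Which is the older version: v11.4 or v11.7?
v11.4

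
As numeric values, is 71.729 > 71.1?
True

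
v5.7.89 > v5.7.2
True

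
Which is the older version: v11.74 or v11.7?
v11.7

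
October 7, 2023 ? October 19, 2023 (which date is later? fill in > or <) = <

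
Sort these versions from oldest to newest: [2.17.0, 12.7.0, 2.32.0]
[2.17.0, 2.32.0, 12.7.0]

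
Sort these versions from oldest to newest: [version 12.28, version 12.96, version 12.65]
[version 12.28, version 12.65, version 12.96]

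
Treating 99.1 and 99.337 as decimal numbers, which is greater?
99.337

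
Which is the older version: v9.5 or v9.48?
v9.5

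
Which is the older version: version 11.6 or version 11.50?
version 11.6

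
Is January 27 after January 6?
Yes. Day 27 comes after day 6 in January — this is a date comparison, not a decimal one (the decimal 1.27 would be smaller than 1.6).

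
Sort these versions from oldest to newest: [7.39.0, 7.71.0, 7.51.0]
[7.39.0, 7.51.0, 7.71.0]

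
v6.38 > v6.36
True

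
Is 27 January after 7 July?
No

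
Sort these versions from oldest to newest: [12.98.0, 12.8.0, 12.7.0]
[12.7.0, 12.8.0, 12.98.0]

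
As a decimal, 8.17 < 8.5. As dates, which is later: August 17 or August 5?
August 17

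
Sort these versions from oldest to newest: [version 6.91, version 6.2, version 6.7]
[version 6.2, version 6.7, version 6.91]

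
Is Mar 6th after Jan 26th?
Yes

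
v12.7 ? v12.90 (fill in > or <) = <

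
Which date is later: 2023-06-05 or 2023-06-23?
2023-06-23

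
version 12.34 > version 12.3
True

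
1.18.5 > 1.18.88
False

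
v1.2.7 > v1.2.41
False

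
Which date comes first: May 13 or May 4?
May 4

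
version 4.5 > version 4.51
False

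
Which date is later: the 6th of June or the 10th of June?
the 10th of June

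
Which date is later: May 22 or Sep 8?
Sep 8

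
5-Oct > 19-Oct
False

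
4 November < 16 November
True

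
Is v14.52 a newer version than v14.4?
Yes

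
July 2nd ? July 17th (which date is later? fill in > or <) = <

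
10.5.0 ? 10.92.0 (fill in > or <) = <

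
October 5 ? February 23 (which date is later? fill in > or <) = >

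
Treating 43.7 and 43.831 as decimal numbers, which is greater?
43.831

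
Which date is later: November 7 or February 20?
November 7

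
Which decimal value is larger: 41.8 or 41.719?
41.8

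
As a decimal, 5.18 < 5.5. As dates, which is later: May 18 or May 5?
May 18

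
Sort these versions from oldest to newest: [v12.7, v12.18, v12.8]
[v12.7, v12.8, v12.18]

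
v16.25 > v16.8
True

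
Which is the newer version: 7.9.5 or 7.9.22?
7.9.22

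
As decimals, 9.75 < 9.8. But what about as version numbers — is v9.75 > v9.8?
True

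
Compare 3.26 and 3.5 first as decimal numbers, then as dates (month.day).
As decimals: 3.26 < 3.5. As dates: 3/26 is later than 3/5 (day 26 > day 5).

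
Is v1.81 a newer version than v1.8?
Yes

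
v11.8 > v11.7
True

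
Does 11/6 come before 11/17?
Yes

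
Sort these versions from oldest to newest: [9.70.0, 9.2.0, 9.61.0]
[9.2.0, 9.61.0, 9.70.0]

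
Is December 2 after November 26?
Yes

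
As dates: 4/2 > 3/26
True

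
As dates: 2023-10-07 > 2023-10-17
False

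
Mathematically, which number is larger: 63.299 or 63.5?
63.5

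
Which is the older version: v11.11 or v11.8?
v11.8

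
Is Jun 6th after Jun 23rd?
No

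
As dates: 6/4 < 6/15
True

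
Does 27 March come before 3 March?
No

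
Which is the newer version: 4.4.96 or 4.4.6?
4.4.96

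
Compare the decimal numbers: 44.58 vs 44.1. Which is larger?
44.58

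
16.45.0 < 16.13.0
False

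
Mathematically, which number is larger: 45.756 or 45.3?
45.756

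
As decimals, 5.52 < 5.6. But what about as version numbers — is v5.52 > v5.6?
True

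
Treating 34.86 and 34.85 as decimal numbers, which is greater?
34.86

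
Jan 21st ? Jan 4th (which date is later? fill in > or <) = >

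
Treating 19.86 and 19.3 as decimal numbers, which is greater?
19.86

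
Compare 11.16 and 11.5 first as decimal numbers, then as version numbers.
As decimals: 11.16 < 11.5. As versions: v11.16 > v11.5 (minor version 16 > 5).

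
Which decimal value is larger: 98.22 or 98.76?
98.76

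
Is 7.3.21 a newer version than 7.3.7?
Yes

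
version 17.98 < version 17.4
False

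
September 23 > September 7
True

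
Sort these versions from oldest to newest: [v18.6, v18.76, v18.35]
[v18.6, v18.35, v18.76]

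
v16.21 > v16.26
False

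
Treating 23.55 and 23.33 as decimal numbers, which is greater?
23.55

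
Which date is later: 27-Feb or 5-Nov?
5-Nov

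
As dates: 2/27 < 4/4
True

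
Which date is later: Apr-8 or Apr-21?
Apr-21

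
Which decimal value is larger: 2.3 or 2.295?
2.3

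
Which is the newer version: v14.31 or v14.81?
v14.81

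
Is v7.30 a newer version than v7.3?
Yes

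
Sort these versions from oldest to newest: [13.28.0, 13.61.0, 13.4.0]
[13.4.0, 13.28.0, 13.61.0]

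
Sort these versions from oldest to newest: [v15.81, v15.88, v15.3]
[v15.3, v15.81, v15.88]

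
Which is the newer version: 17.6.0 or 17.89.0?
17.89.0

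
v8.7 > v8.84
False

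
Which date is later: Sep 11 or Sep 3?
Sep 11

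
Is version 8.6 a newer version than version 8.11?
No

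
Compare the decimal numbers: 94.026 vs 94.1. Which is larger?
94.1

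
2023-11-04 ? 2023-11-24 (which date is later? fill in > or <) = <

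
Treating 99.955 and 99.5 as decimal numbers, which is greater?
99.955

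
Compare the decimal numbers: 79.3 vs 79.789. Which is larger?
79.789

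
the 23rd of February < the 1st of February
False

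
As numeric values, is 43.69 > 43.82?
False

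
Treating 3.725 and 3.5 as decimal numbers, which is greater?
3.725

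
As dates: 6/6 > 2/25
True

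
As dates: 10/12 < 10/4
False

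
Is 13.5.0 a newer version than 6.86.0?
Yes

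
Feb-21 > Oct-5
False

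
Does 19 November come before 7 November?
No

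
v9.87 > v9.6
True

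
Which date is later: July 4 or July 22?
July 22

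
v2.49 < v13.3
True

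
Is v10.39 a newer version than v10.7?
Yes. Version numbers are compared segment by segment as integers, not as decimals: minor version 39 > 7, so v10.39 > v10.7 (even though the decimal 10.39 < 10.7).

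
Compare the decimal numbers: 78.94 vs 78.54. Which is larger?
78.94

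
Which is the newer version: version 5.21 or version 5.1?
version 5.21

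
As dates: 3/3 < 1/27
False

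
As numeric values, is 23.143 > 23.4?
False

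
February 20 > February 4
True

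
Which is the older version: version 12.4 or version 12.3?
version 12.3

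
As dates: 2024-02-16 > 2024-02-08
True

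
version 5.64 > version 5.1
True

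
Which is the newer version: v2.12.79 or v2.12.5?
v2.12.79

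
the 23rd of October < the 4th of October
False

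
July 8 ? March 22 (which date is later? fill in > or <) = >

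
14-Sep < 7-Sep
False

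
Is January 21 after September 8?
No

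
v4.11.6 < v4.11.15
True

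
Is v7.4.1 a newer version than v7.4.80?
No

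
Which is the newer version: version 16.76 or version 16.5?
version 16.76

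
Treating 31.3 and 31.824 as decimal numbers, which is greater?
31.824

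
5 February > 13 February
False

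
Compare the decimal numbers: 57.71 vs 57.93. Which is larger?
57.93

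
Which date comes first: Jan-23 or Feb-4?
Jan-23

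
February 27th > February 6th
True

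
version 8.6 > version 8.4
True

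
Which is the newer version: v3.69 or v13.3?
v13.3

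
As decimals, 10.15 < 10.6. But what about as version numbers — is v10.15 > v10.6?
True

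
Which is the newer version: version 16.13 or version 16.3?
version 16.13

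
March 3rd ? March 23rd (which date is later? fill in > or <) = <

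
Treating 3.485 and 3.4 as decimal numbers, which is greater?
3.485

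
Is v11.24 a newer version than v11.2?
Yes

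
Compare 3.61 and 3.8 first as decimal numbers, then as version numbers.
As decimals: 3.61 < 3.8. As versions: v3.61 > v3.8 (minor version 61 > 8).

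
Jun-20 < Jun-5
False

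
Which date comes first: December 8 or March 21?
March 21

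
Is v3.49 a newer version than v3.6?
Yes. Version numbers are compared segment by segment as integers, not as decimals: minor version 49 > 6, so v3.49 > v3.6 (even though the decimal 3.49 < 3.6).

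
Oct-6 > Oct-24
False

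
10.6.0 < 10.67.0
True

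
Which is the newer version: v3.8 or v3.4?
v3.8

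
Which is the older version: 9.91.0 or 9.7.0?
9.7.0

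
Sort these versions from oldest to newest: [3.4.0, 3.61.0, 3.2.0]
[3.2.0, 3.4.0, 3.61.0]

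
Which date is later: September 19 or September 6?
September 19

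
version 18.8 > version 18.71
False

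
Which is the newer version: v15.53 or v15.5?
v15.53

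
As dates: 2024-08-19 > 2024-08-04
True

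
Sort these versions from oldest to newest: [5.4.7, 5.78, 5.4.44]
[5.4.7, 5.4.44, 5.78]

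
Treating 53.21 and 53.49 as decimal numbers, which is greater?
53.49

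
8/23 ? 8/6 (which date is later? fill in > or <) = >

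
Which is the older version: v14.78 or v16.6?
v14.78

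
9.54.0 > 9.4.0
True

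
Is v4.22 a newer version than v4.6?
Yes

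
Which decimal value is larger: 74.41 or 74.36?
74.41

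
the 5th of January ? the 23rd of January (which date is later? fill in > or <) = <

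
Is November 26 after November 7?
Yes. Day 26 comes after day 7 in November — this is a date comparison, not a decimal one (the decimal 11.26 would be smaller than 11.7).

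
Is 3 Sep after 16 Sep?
No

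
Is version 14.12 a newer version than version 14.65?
No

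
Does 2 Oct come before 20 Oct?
Yes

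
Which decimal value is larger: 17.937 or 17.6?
17.937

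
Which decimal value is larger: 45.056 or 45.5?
45.5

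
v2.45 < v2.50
True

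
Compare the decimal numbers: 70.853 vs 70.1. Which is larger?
70.853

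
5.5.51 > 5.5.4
True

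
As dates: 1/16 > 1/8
True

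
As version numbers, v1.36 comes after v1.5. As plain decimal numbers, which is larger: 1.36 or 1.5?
1.5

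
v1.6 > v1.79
False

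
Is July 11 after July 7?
Yes. Day 11 comes after day 7 in July — this is a date comparison, not a decimal one (the decimal 7.11 would be smaller than 7.7).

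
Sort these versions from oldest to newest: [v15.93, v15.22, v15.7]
[v15.7, v15.22, v15.93]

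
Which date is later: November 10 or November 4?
November 10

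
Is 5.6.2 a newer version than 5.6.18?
No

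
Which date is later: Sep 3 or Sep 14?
Sep 14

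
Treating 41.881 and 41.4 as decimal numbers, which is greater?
41.881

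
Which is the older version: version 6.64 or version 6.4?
version 6.4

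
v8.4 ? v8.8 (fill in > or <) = <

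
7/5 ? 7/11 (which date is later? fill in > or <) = <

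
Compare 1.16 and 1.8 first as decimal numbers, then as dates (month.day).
As decimals: 1.16 < 1.8. As dates: 1/16 is later than 1/8 (day 16 > day 8).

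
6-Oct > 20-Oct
False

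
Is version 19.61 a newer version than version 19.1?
Yes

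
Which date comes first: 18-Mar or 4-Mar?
4-Mar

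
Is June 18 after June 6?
Yes. Day 18 comes after day 6 in June — this is a date comparison, not a decimal one (the decimal 6.18 would be smaller than 6.6).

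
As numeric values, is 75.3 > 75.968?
False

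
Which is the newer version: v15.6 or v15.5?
v15.6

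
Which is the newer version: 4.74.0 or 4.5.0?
4.74.0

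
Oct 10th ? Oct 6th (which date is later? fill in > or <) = >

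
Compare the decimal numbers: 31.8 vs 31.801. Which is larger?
31.801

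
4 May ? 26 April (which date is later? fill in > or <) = >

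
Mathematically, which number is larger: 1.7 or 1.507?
1.7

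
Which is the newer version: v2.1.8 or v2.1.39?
v2.1.39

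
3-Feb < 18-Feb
True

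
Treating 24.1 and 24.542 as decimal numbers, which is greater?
24.542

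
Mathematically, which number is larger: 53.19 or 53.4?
53.4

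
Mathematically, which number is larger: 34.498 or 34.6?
34.6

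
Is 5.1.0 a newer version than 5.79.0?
No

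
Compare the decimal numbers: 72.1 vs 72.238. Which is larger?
72.238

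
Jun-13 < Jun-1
False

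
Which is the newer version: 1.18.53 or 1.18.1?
1.18.53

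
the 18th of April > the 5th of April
True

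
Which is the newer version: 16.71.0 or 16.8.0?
16.71.0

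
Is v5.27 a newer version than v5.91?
No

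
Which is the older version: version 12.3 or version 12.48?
version 12.3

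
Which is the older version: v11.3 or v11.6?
v11.3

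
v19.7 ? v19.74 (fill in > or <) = <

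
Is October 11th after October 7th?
Yes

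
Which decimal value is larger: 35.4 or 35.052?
35.4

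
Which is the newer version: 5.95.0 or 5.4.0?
5.95.0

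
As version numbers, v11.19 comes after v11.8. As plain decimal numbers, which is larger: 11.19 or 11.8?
11.8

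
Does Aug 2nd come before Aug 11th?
Yes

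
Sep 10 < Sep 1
False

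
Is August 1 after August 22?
No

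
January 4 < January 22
True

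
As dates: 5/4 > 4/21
True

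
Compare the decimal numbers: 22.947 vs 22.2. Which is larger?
22.947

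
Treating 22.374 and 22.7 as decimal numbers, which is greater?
22.7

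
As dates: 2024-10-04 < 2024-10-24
True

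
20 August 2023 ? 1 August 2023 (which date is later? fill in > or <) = >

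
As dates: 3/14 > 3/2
True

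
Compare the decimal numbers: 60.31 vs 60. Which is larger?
60.31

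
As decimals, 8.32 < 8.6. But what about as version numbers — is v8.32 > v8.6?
True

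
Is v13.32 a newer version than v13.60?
No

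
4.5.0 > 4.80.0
False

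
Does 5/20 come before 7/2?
Yes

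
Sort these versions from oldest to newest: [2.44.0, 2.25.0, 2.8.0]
[2.8.0, 2.25.0, 2.44.0]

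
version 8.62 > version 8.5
True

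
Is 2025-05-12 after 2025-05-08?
Yes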